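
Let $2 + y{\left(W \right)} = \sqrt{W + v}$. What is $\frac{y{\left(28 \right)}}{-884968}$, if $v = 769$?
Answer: $\frac{1}{442484} - \frac{\sqrt{797}}{884968} \approx -2.9641 \cdot 10^{-5}$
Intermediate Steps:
$y{\left(W \right)} = -2 + \sqrt{769 + W}$ ($y{\left(W \right)} = -2 + \sqrt{W + 769} = -2 + \sqrt{769 + W}$)
$\frac{y{\left(28 \right)}}{-884968} = \frac{-2 + \sqrt{769 + 28}}{-884968} = \left(-2 + \sqrt{797}\right) \left(- \frac{1}{884968}\right) = \frac{1}{442484} - \frac{\sqrt{797}}{884968}$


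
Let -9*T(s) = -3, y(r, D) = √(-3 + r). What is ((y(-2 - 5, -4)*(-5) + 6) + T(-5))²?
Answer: (19 - 15*I*√10)²/9 ≈ -209.89 - 200.28*I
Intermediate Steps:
T(s) = ⅓ (T(s) = -⅑*(-3) = ⅓)
((y(-2 - 5, -4)*(-5) + 6) + T(-5))² = ((√(-3 + (-2 - 5))*(-5) + 6) + ⅓)² = ((√(-3 - 7)*(-5) + 6) + ⅓)² = ((√(-10)*(-5) + 6) + ⅓)² = (((I*√10)*(-5) + 6) + ⅓)² = ((-5*I*√10 + 6) + ⅓)² = ((6 - 5*I*√10) + ⅓)² = (19/3 - 5*I*√10)²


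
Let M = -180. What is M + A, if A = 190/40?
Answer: -701/4 ≈ -175.25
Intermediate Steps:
A = 19/4 (A = 190*(1/40) = 19/4 ≈ 4.7500)
M + A = -180 + 19/4 = -701/4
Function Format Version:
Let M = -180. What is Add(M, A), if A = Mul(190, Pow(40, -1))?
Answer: Rational(-701, 4) ≈ -175.25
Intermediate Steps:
A = Rational(19, 4) (A = Mul(190, Rational(1, 40)) = Rational(19, 4) ≈ 4.7500)
Add(M, A) = Add(-180, Rational(19, 4)) = Rational(-701, 4)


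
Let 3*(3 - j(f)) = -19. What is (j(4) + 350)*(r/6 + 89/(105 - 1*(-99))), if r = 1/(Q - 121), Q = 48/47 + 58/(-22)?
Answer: 72178645/461856 ≈ 156.28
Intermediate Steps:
Q = -835/517 (Q = 48*(1/47) + 58*(-1/22) = 48/47 - 29/11 = -835/517 ≈ -1.6151)
j(f) = 28/3 (j(f) = 3 - 1/3*(-19) = 3 + 19/3 = 28/3)
r = -517/63392 (r = 1/(-835/517 - 121) = 1/(-63392/517) = -517/63392 ≈ -0.0081556)
(j(4) + 350)*(r/6 + 89/(105 - 1*(-99))) = (28/3 + 350)*(-517/63392/6 + 89/(105 - 1*(-99))) = 1078*(-517/63392*1/6 + 89/(105 + 99))/3 = 1078*(-517/380352 + 89/204)/3 = (1078/3)*(937385/2155328) = 72178645/461856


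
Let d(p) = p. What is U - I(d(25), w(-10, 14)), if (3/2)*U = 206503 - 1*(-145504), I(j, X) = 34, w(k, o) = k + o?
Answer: 703912/3 ≈ 2.3464e+5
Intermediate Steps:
U = 704014/3 (U = 2*(206503 - 1*(-145504))/3 = 2*(206503 + 145504)/3 = (⅔)*352007 = 704014/3 ≈ 2.3467e+5)
U - I(d(25), w(-10, 14)) = 704014/3 - 1*34 = 704014/3 - 34 = 703912/3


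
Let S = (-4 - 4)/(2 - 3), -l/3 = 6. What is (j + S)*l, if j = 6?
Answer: -252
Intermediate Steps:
l = -18 (l = -3*6 = -18)
S = 8 (S = -8/(-1) = -8*(-1) = 8)
(j + S)*l = (6 + 8)*(-18) = 14*(-18) = -252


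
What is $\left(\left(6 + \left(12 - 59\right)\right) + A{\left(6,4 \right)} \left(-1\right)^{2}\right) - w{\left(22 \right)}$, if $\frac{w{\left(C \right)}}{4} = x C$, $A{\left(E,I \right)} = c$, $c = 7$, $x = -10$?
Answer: $846$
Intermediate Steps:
$A{\left(E,I \right)} = 7$
$w{\left(C \right)} = - 40 C$ ($w{\left(C \right)} = 4 \left(- 10 C\right) = - 40 C$)
$\left(\left(6 + \left(12 - 59\right)\right) + A{\left(6,4 \right)} \left(-1\right)^{2}\right) - w{\left(22 \right)} = \left(\left(6 + \left(12 - 59\right)\right) + 7 \left(-1\right)^{2}\right) - \left(-40\right) 22 = \left(\left(6 - 47\right) + 7 \cdot 1\right) - -880 = \left(-41 + 7\right) + 880 = -34 + 880 = 846$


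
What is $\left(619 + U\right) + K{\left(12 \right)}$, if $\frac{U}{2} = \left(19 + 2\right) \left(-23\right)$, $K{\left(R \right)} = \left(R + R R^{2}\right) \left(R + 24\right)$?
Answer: $62293$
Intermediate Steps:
$K{\left(R \right)} = \left(24 + R\right) \left(R + R^{3}\right)$ ($K{\left(R \right)} = \left(R + R^{3}\right) \left(24 + R\right) = \left(24 + R\right) \left(R + R^{3}\right)$)
$U = -966$ ($U = 2 \left(19 + 2\right) \left(-23\right) = 2 \cdot 21 \left(-23\right) = 2 \left(-483\right) = -966$)
$\left(619 + U\right) + K{\left(12 \right)} = \left(619 - 966\right) + 12 \left(24 + 12 + 12^{3} + 24 \cdot 12^{2}\right) = -347 + 12 \left(24 + 12 + 1728 + 24 \cdot 144\right) = -347 + 12 \left(24 + 12 + 1728 + 3456\right) = -347 + 12 \cdot 5220 = -347 + 62640 = 62293$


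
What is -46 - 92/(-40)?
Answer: -437/10 ≈ -43.700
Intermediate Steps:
-46 - 92/(-40) = -46 - 92*(-1/40) = -46 + 23/10 = -437/10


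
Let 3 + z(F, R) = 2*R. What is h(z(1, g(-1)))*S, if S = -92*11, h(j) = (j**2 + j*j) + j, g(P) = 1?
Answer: -1012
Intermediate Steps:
z(F, R) = -3 + 2*R
h(j) = j + 2*j**2 (h(j) = (j**2 + j**2) + j = 2*j**2 + j = j + 2*j**2)
S = -1012
h(z(1, g(-1)))*S = ((-3 + 2*1)*(1 + 2*(-3 + 2*1)))*(-1012) = ((-3 + 2)*(1 + 2*(-3 + 2)))*(-1012) = -(1 + 2*(-1))*(-1012) = -(1 - 2)*(-1012) = -1*(-1)*(-1012) = 1*(-1012) = -1012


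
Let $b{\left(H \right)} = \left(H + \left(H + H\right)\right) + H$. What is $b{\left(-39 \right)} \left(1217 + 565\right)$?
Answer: $-277992$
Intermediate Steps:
$b{\left(H \right)} = 4 H$ ($b{\left(H \right)} = \left(H + 2 H\right) + H = 3 H + H = 4 H$)
$b{\left(-39 \right)} \left(1217 + 565\right) = 4 \left(-39\right) \left(1217 + 565\right) = \left(-156\right) 1782 = -277992$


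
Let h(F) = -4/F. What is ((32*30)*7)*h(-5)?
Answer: 5376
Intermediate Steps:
((32*30)*7)*h(-5) = ((32*30)*7)*(-4/(-5)) = (960*7)*(-4*(-⅕)) = 6720*(⅘) = 5376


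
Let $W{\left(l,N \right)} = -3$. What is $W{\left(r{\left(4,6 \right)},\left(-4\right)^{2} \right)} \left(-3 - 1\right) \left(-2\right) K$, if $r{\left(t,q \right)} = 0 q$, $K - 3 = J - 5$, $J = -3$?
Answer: $120$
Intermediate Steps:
$K = -5$ ($K = 3 - 8 = -5$)
$r{\left(t,q \right)} = 0$
$W{\left(r{\left(4,6 \right)},\left(-4\right)^{2} \right)} \left(-3 - 1\right) \left(-2\right) K = - 3 \left(-3 - 1\right) \left(-2\right) \left(-5\right) = - 3 \left(\left(-4\right) \left(-2\right)\right) \left(-5\right) = \left(-3\right) 8 \left(-5\right) = \left(-24\right) \left(-5\right) = 120$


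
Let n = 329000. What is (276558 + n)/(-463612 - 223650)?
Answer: -302779/343631 ≈ -0.88112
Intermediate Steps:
(276558 + n)/(-463612 - 223650) = (276558 + 329000)/(-463612 - 223650) = 605558/(-687262) = 605558*(-1/687262) = -302779/343631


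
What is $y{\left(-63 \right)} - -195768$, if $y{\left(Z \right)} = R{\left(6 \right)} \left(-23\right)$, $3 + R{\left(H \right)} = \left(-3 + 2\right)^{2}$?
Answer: $195814$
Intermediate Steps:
$R{\left(H \right)} = -2$ ($R{\left(H \right)} = -3 + \left(-3 + 2\right)^{2} = -3 + \left(-1\right)^{2} = -3 + 1 = -2$)
$y{\left(Z \right)} = 46$ ($y{\left(Z \right)} = \left(-2\right) \left(-23\right) = 46$)
$y{\left(-63 \right)} - -195768 = 46 - -195768 = 46 + 195768 = 195814$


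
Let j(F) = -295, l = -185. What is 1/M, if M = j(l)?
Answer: -1/295 ≈ -0.0033898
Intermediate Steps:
M = -295
1/M = 1/(-295) = -1/295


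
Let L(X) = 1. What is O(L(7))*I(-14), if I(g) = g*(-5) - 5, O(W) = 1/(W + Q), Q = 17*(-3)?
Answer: -13/10 ≈ -1.3000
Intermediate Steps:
Q = -51
O(W) = 1/(-51 + W) (O(W) = 1/(W - 51) = 1/(-51 + W))
I(g) = -5 - 5*g (I(g) = -5*g - 5 = -5 - 5*g)
O(L(7))*I(-14) = (-5 - 5*(-14))/(-51 + 1) = (-5 + 70)/(-50) = -1/50*65 = -13/10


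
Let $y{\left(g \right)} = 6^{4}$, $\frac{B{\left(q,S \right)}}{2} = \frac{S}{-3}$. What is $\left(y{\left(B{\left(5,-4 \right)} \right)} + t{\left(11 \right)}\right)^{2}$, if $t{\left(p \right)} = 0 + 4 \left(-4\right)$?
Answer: $1638400$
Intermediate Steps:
$B{\left(q,S \right)} = - \frac{2 S}{3}$ ($B{\left(q,S \right)} = 2 \frac{S}{-3} = 2 S \left(- \frac{1}{3}\right) = 2 \left(- \frac{S}{3}\right) = - \frac{2 S}{3}$)
$y{\left(g \right)} = 1296$
$t{\left(p \right)} = -16$ ($t{\left(p \right)} = 0 - 16 = -16$)
$\left(y{\left(B{\left(5,-4 \right)} \right)} + t{\left(11 \right)}\right)^{2} = \left(1296 - 16\right)^{2} = 1280^{2} = 1638400$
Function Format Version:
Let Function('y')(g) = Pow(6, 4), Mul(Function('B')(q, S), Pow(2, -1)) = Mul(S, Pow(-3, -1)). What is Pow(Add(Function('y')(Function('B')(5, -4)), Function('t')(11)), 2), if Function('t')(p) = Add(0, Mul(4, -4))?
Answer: 1638400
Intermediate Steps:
Function('B')(q, S) = Mul(Rational(-2, 3), S) (Function('B')(q, S) = Mul(2, Mul(S, Pow(-3, -1))) = Mul(2, Mul(S, Rational(-1, 3))) = Mul(2, Mul(Rational(-1, 3), S)) = Mul(Rational(-2, 3), S))
Function('y')(g) = 1296
Function('t')(p) = -16 (Function('t')(p) = Add(0, -16) = -16)
Pow(Add(Function('y')(Function('B')(5, -4)), Function('t')(11)), 2) = Pow(Add(1296, -16), 2) = Pow(1280, 2) = 1638400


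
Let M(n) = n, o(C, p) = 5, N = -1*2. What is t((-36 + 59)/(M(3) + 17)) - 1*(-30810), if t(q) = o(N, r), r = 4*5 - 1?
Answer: 30815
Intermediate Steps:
N = -2
r = 19 (r = 20 - 1 = 19)
t(q) = 5
t((-36 + 59)/(M(3) + 17)) - 1*(-30810) = 5 - 1*(-30810) = 5 + 30810 = 30815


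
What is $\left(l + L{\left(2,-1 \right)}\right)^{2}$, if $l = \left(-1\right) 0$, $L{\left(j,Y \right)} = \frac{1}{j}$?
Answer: $\frac{1}{4} \approx 0.25$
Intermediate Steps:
$l = 0$
$\left(l + L{\left(2,-1 \right)}\right)^{2} = \left(0 + \frac{1}{2}\right)^{2} = \left(\frac{1}{2}\right)^{2} = \frac{1}{4}$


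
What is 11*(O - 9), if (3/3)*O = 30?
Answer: 231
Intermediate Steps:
O = 30
11*(O - 9) = 11*(30 - 9) = 11*21 = 231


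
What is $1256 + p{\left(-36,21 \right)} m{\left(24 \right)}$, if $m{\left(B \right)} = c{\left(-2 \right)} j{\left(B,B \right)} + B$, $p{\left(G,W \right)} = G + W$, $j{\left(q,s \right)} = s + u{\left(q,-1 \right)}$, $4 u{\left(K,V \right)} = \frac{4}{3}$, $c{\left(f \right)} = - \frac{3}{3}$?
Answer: $1261$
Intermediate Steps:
$c{\left(f \right)} = -1$ ($c{\left(f \right)} = \left(-3\right) \frac{1}{3} = -1$)
$u{\left(K,V \right)} = \frac{1}{3}$ ($u{\left(K,V \right)} = \frac{4 \cdot \frac{1}{3}}{4} = \frac{1}{4} \cdot \frac{4}{3} = \frac{1}{3}$)
$j{\left(q,s \right)} = \frac{1}{3} + s$ ($j{\left(q,s \right)} = s + \frac{1}{3} = \frac{1}{3} + s$)
$m{\left(B \right)} = - \frac{1}{3}$ ($m{\left(B \right)} = - (\frac{1}{3} + B) + B = \left(- \frac{1}{3} - B\right) + B = - \frac{1}{3}$)
$1256 + p{\left(-36,21 \right)} m{\left(24 \right)} = 1256 + \left(-36 + 21\right) \left(- \frac{1}{3}\right) = 1256 - -5 = 1256 + 5 = 1261$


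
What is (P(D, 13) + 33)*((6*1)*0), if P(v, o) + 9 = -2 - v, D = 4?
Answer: 0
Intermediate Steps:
P(v, o) = -11 - v (P(v, o) = -9 + (-2 - v) = -11 - v)
(P(D, 13) + 33)*((6*1)*0) = ((-11 - 1*4) + 33)*((6*1)*0) = ((-11 - 4) + 33)*(6*0) = (-15 + 33)*0 = 18*0 = 0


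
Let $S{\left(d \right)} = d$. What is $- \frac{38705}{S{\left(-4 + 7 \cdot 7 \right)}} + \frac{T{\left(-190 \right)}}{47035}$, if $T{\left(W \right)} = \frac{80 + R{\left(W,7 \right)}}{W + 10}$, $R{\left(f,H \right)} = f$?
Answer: $- \frac{80910651}{94070} \approx -860.11$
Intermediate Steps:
$T{\left(W \right)} = \frac{80 + W}{10 + W}$ ($T{\left(W \right)} = \frac{80 + W}{W + 10} = \frac{80 + W}{10 + W}$)
$- \frac{38705}{S{\left(-4 + 7 \cdot 7 \right)}} + \frac{T{\left(-190 \right)}}{47035} = - \frac{38705}{-4 + 7 \cdot 7} + \frac{\frac{1}{10 - 190} \left(80 - 190\right)}{47035} = - \frac{38705}{-4 + 49} + \frac{1}{-180} \left(-110\right) \frac{1}{47035} = - \frac{38705}{45} + \left(- \frac{1}{180}\right) \left(-110\right) \frac{1}{47035} = \left(-38705\right) \frac{1}{45} + \frac{11}{18} \cdot \frac{1}{47035} = - \frac{7741}{9} + \frac{11}{846630} = - \frac{80910651}{94070}$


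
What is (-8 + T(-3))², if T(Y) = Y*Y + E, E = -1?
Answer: 0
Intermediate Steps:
T(Y) = -1 + Y² (T(Y) = Y*Y - 1 = Y² - 1 = -1 + Y²)
(-8 + T(-3))² = (-8 + (-1 + (-3)²))² = (-8 + (-1 + 9))² = (-8 + 8)² = 0² = 0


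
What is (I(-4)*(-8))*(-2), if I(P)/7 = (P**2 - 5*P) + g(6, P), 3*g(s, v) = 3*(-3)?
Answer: 3696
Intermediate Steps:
g(s, v) = -3 (g(s, v) = (3*(-3))/3 = (1/3)*(-9) = -3)
I(P) = -21 - 35*P + 7*P**2 (I(P) = 7*((P**2 - 5*P) - 3) = 7*(-3 + P**2 - 5*P) = -21 - 35*P + 7*P**2)
(I(-4)*(-8))*(-2) = ((-21 - 35*(-4) + 7*(-4)**2)*(-8))*(-2) = ((-21 + 140 + 7*16)*(-8))*(-2) = ((-21 + 140 + 112)*(-8))*(-2) = (231*(-8))*(-2) = -1848*(-2) = 3696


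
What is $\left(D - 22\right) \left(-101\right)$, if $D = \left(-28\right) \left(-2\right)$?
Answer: $-3434$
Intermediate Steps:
$D = 56$
$\left(D - 22\right) \left(-101\right) = \left(56 - 22\right) \left(-101\right) = 34 \left(-101\right) = -3434$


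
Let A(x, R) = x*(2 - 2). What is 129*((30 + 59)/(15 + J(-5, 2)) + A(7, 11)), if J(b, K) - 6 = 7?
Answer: 11481/28 ≈ 410.04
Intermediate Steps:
A(x, R) = 0 (A(x, R) = x*0 = 0)
J(b, K) = 13 (J(b, K) = 6 + 7 = 13)
129*((30 + 59)/(15 + J(-5, 2)) + A(7, 11)) = 129*((30 + 59)/(15 + 13) + 0) = 129*(89/28 + 0) = 129*(89/28) = 11481/28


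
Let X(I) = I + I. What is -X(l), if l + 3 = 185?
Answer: -364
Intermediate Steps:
l = 182 (l = -3 + 185 = 182)
X(I) = 2*I
-X(l) = -2*182 = -1*364 = -364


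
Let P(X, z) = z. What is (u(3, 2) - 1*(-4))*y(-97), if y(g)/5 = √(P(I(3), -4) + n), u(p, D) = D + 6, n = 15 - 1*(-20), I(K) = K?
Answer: 60*√31 ≈ 334.07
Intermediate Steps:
n = 35 (n = 15 + 20 = 35)
u(p, D) = 6 + D
y(g) = 5*√31 (y(g) = 5*√(-4 + 35) = 5*√31)
(u(3, 2) - 1*(-4))*y(-97) = ((6 + 2) - 1*(-4))*(5*√31) = (8 + 4)*(5*√31) = 12*(5*√31) = 60*√31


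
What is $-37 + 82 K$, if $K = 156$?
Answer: $12755$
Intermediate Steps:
$-37 + 82 K = -37 + 82 \cdot 156 = -37 + 12792 = 12755$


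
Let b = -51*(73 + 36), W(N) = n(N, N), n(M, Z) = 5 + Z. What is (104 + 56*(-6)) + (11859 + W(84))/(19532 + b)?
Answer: -3229788/13973 ≈ -231.15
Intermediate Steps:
W(N) = 5 + N
b = -5559 (b = -51*109 = -5559)
(104 + 56*(-6)) + (11859 + W(84))/(19532 + b) = (104 + 56*(-6)) + (11859 + (5 + 84))/(19532 - 5559) = (104 - 336) + (11859 + 89)/13973 = -232 + 11948*(1/13973) = -232 + 11948/13973 = -3229788/13973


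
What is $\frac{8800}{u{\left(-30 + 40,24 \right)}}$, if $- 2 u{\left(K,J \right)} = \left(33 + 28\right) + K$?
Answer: $- \frac{17600}{71} \approx -247.89$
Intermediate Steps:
$u{\left(K,J \right)} = - \frac{61}{2} - \frac{K}{2}$ ($u{\left(K,J \right)} = - \frac{\left(33 + 28\right) + K}{2} = - \frac{61 + K}{2} = - \frac{61}{2} - \frac{K}{2}$)
$\frac{8800}{u{\left(-30 + 40,24 \right)}} = \frac{8800}{- \frac{61}{2} - \frac{-30 + 40}{2}} = \frac{8800}{- \frac{61}{2} - 5} = \frac{8800}{- \frac{71}{2}} = 8800 \left(- \frac{2}{71}\right) = - \frac{17600}{71}$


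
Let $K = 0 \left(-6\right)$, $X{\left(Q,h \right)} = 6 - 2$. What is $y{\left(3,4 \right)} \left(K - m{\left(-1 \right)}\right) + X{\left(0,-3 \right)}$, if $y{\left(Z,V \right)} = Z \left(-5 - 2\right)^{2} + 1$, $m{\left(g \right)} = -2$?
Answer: $300$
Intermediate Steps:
$X{\left(Q,h \right)} = 4$ ($X{\left(Q,h \right)} = 6 - 2 = 4$)
$K = 0$
$y{\left(Z,V \right)} = 1 + 49 Z$ ($y{\left(Z,V \right)} = Z \left(-7\right)^{2} + 1 = Z 49 + 1 = 49 Z + 1 = 1 + 49 Z$)
$y{\left(3,4 \right)} \left(K - m{\left(-1 \right)}\right) + X{\left(0,-3 \right)} = \left(1 + 49 \cdot 3\right) \left(0 - -2\right) + 4 = \left(1 + 147\right) \left(0 + 2\right) + 4 = 148 \cdot 2 + 4 = 296 + 4 = 300$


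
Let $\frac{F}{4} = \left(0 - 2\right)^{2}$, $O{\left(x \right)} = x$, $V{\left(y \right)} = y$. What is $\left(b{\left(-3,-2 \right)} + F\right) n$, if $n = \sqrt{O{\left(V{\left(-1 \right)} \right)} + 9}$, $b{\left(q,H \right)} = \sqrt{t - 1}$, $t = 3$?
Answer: $4 + 32 \sqrt{2} \approx 49.255$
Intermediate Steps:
$b{\left(q,H \right)} = \sqrt{2}$ ($b{\left(q,H \right)} = \sqrt{3 - 1} = \sqrt{2}$)
$F = 16$ ($F = 4 \left(0 - 2\right)^{2} = 4 \left(-2\right)^{2} = 4 \cdot 4 = 16$)
$n = 2 \sqrt{2}$ ($n = \sqrt{-1 + 9} = \sqrt{8} = 2 \sqrt{2} \approx 2.8284$)
$\left(b{\left(-3,-2 \right)} + F\right) n = \left(\sqrt{2} + 16\right) 2 \sqrt{2} = \left(16 + \sqrt{2}\right) 2 \sqrt{2} = 2 \sqrt{2} \left(16 + \sqrt{2}\right)$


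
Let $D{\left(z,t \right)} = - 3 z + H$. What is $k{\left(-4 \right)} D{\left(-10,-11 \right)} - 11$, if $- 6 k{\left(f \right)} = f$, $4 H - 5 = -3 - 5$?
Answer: $\frac{17}{2} \approx 8.5$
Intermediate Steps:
$H = - \frac{3}{4}$ ($H = \frac{5}{4} + \frac{-3 - 5}{4} = \frac{5}{4} + \frac{1}{4} \left(-8\right) = \frac{5}{4} - 2 = - \frac{3}{4} \approx -0.75$)
$D{\left(z,t \right)} = - \frac{3}{4} - 3 z$ ($D{\left(z,t \right)} = - 3 z - \frac{3}{4} = - \frac{3}{4} - 3 z$)
$k{\left(f \right)} = - \frac{f}{6}$
$k{\left(-4 \right)} D{\left(-10,-11 \right)} - 11 = \left(- \frac{1}{6}\right) \left(-4\right) \left(- \frac{3}{4} - -30\right) - 11 = \frac{2 \left(- \frac{3}{4} + 30\right)}{3} - 11 = \frac{2}{3} \cdot \frac{117}{4} - 11 = \frac{39}{2} - 11 = \frac{17}{2}$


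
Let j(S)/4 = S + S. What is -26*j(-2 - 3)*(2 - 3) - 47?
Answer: -1087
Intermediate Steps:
j(S) = 8*S (j(S) = 4*(S + S) = 4*(2*S) = 8*S)
-26*j(-2 - 3)*(2 - 3) - 47 = -26*8*(-2 - 3)*(2 - 3) - 47 = -26*8*(-5)*(-1) - 47 = -(-1040)*(-1) - 47 = -26*40 - 47 = -1040 - 47 = -1087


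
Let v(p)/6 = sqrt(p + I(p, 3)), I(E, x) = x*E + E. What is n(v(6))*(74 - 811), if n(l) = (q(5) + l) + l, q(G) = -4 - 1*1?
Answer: 3685 - 8844*sqrt(30) ≈ -44756.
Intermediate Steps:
I(E, x) = E + E*x (I(E, x) = E*x + E = E + E*x)
v(p) = 6*sqrt(5)*sqrt(p) (v(p) = 6*sqrt(p + p*(1 + 3)) = 6*sqrt(p + p*4) = 6*sqrt(p + 4*p) = 6*sqrt(5*p) = 6*(sqrt(5)*sqrt(p)) = 6*sqrt(5)*sqrt(p))
q(G) = -5 (q(G) = -4 - 1 = -5)
n(l) = -5 + 2*l (n(l) = (-5 + l) + l = -5 + 2*l)
n(v(6))*(74 - 811) = (-5 + 2*(6*sqrt(5)*sqrt(6)))*(74 - 811) = (-5 + 2*(6*sqrt(30)))*(-737) = (-5 + 12*sqrt(30))*(-737) = 3685 - 8844*sqrt(30)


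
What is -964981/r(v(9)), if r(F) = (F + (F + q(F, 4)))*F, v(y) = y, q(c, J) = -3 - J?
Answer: -964981/99 ≈ -9747.3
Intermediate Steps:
r(F) = F*(-7 + 2*F) (r(F) = (F + (F + (-3 - 1*4)))*F = (F + (F + (-3 - 4)))*F = (F + (F - 7))*F = (F + (-7 + F))*F = (-7 + 2*F)*F = F*(-7 + 2*F))
-964981/r(v(9)) = -964981*1/(9*(-7 + 2*9)) = -964981*1/(9*(-7 + 18)) = -964981/(9*11) = -964981/99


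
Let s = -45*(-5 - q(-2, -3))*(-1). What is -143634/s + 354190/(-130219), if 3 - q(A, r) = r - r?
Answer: 3096061241/7813140 ≈ 396.26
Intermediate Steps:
q(A, r) = 3 (q(A, r) = 3 - (r - r) = 3 - 1*0 = 3 + 0 = 3)
s = -360 (s = -45*(-5 - 1*3)*(-1) = -45*(-5 - 3)*(-1) = -45*(-8)*(-1) = 360*(-1) = -360)
-143634/s + 354190/(-130219) = -143634/(-360) + 354190/(-130219) = -143634*(-1/360) + 354190*(-1/130219) = 23939/60 - 354190/130219 = 3096061241/7813140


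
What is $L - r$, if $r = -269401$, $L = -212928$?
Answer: $56473$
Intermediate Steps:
$L - r = -212928 - -269401 = -212928 + 269401 = 56473$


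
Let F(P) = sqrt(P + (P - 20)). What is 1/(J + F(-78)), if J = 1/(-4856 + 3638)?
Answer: -1218/261100225 - 5934096*I*sqrt(11)/261100225 ≈ -4.6649e-6 - 0.075378*I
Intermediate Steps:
F(P) = sqrt(-20 + 2*P) (F(P) = sqrt(P + (-20 + P)) = sqrt(-20 + 2*P))
J = -1/1218 (J = 1/(-1218) = -1/1218 ≈ -0.00082102)
1/(J + F(-78)) = 1/(-1/1218 + sqrt(-20 + 2*(-78))) = 1/(-1/1218 + sqrt(-20 - 156)) = 1/(-1/1218 + sqrt(-176)) = 1/(-1/1218 + 4*I*sqrt(11))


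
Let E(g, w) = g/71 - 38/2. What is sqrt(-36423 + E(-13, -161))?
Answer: I*sqrt(183705045)/71 ≈ 190.9*I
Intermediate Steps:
E(g, w) = -19 + g/71 (E(g, w) = g*(1/71) - 38*1/2 = g/71 - 19 = -19 + g/71)
sqrt(-36423 + E(-13, -161)) = sqrt(-36423 + (-19 + (1/71)*(-13))) = sqrt(-36423 + (-19 - 13/71)) = sqrt(-36423 - 1362/71) = sqrt(-2587395/71) = I*sqrt(183705045)/71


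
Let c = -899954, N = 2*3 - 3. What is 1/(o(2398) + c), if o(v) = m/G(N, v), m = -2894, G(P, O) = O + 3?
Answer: -2401/2160792448 ≈ -1.1112e-6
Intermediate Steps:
N = 3 (N = 6 - 3 = 3)
G(P, O) = 3 + O
o(v) = -2894/(3 + v)
1/(o(2398) + c) = 1/(-2894/(3 + 2398) - 899954) = 1/(-2894/2401 - 899954) = 1/(-2160792448/2401) = -2401/2160792448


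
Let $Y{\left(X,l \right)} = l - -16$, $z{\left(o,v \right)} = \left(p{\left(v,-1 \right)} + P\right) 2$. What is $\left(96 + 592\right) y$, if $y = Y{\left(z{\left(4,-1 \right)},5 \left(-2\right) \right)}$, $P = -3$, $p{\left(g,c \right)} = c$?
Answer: $4128$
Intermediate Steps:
$z{\left(o,v \right)} = -8$ ($z{\left(o,v \right)} = \left(-1 - 3\right) 2 = \left(-4\right) 2 = -8$)
$Y{\left(X,l \right)} = 16 + l$ ($Y{\left(X,l \right)} = l + 16 = 16 + l$)
$y = 6$ ($y = 16 + 5 \left(-2\right) = 16 - 10 = 6$)
$\left(96 + 592\right) y = \left(96 + 592\right) 6 = 688 \cdot 6 = 4128$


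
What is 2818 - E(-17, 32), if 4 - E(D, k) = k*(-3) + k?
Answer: 2750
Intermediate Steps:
E(D, k) = 4 + 2*k (E(D, k) = 4 - (k*(-3) + k) = 4 - (-3*k + k) = 4 - (-2)*k = 4 + 2*k)
2818 - E(-17, 32) = 2818 - (4 + 2*32) = 2818 - (4 + 64) = 2818 - 1*68 = 2818 - 68 = 2750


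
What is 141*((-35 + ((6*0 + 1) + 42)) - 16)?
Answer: -1128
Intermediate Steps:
141*((-35 + ((6*0 + 1) + 42)) - 16) = 141*((-35 + ((0 + 1) + 42)) - 16) = 141*((-35 + (1 + 42)) - 16) = 141*((-35 + 43) - 16) = 141*(8 - 16) = 141*(-8) = -1128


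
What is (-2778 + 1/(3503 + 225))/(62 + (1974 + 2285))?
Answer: -10356383/16108688 ≈ -0.64291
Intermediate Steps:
(-2778 + 1/(3503 + 225))/(62 + (1974 + 2285)) = (-2778 + 1/3728)/(62 + 4259) = (-2778 + 1/3728)/4321 = -10356383/3728*1/4321 = -10356383/16108688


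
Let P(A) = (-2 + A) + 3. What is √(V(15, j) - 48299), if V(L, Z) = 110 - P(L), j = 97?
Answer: I*√48205 ≈ 219.56*I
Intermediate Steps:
P(A) = 1 + A
V(L, Z) = 109 - L (V(L, Z) = 110 - (1 + L) = 110 + (-1 - L) = 109 - L)
√(V(15, j) - 48299) = √((109 - 1*15) - 48299) = √((109 - 15) - 48299) = √(94 - 48299) = √(-48205) = I*√48205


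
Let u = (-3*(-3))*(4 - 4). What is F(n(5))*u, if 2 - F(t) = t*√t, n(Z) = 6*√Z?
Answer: 0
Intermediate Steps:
u = 0 (u = 9*0 = 0)
F(t) = 2 - t^(3/2) (F(t) = 2 - t*√t = 2 - t^(3/2))
F(n(5))*u = (2 - (6*√5)^(3/2))*0 = (2 - 6*5^(¾)*√6)*0 = 0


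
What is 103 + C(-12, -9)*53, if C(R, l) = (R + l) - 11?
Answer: -1593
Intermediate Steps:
C(R, l) = -11 + R + l
103 + C(-12, -9)*53 = 103 + (-11 - 12 - 9)*53 = 103 - 32*53 = 103 - 1696 = -1593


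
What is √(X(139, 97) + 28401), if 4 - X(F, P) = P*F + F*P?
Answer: √1439 ≈ 37.934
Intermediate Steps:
X(F, P) = 4 - 2*F*P (X(F, P) = 4 - (P*F + F*P) = 4 - (F*P + F*P) = 4 - 2*F*P)
√(X(139, 97) + 28401) = √((4 - 2*139*97) + 28401) = √((4 - 26966) + 28401) = √(-26962 + 28401) = √1439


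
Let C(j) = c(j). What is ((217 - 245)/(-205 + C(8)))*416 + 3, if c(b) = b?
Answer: 12239/197 ≈ 62.127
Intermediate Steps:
C(j) = j
((217 - 245)/(-205 + C(8)))*416 + 3 = ((217 - 245)/(-205 + 8))*416 + 3 = -28/(-197)*416 + 3 = -28*(-1/197)*416 + 3 = (28/197)*416 + 3 = 11648/197 + 3 = 12239/197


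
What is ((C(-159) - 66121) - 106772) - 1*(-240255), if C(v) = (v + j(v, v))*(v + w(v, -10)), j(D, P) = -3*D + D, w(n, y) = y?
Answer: 40491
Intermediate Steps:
j(D, P) = -2*D
C(v) = -v*(-10 + v) (C(v) = (v - 2*v)*(v - 10) = (-v)*(-10 + v) = -v*(-10 + v))
((C(-159) - 66121) - 106772) - 1*(-240255) = ((-159*(10 - 1*(-159)) - 66121) - 106772) - 1*(-240255) = ((-159*(10 + 159) - 66121) - 106772) + 240255 = ((-159*169 - 66121) - 106772) + 240255 = ((-26871 - 66121) - 106772) + 240255 = (-92992 - 106772) + 240255 = -199764 + 240255 = 40491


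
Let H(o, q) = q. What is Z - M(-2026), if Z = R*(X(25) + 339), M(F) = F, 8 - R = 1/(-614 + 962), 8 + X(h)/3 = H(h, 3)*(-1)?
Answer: 259441/58 ≈ 4473.1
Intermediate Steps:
X(h) = -33 (X(h) = -24 + 3*(3*(-1)) = -24 + 3*(-3) = -24 - 9 = -33)
R = 2783/348 (R = 8 - 1/(-614 + 962) = 8 - 1/348 = 2783/348 ≈ 7.9971)
Z = 141933/58 (Z = 2783*(-33 + 339)/348 = (2783/348)*306 = 141933/58 ≈ 2447.1)
Z - M(-2026) = 141933/58 - 1*(-2026) = 141933/58 + 2026 = 259441/58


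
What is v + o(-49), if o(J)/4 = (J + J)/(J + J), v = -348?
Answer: -344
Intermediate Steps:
o(J) = 4 (o(J) = 4*((J + J)/(J + J)) = 4*((2*J)/((2*J))) = 4*((2*J)*(1/(2*J))) = 4*1 = 4)
v + o(-49) = -348 + 4 = -344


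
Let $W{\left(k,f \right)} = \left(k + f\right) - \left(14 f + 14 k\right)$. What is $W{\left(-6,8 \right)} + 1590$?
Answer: $1564$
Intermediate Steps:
$W{\left(k,f \right)} = - 13 f - 13 k$ ($W{\left(k,f \right)} = \left(f + k\right) - \left(14 f + 14 k\right) = - 13 f - 13 k$)
$W{\left(-6,8 \right)} + 1590 = \left(\left(-13\right) 8 - -78\right) + 1590 = \left(-104 + 78\right) + 1590 = -26 + 1590 = 1564$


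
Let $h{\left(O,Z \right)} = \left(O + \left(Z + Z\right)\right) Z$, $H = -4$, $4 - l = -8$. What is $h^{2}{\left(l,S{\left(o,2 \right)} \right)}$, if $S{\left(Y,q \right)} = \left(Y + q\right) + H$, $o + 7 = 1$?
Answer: $1024$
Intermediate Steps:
$o = -6$ ($o = -7 + 1 = -6$)
$l = 12$ ($l = 4 - -8 = 4 + 8 = 12$)
$S{\left(Y,q \right)} = -4 + Y + q$ ($S{\left(Y,q \right)} = \left(Y + q\right) - 4 = -4 + Y + q$)
$h{\left(O,Z \right)} = Z \left(O + 2 Z\right)$ ($h{\left(O,Z \right)} = \left(O + 2 Z\right) Z = Z \left(O + 2 Z\right)$)
$h^{2}{\left(l,S{\left(o,2 \right)} \right)} = \left(\left(-4 - 6 + 2\right) \left(12 + 2 \left(-4 - 6 + 2\right)\right)\right)^{2} = \left(- 8 \left(12 + 2 \left(-8\right)\right)\right)^{2} = \left(- 8 \left(12 - 16\right)\right)^{2} = \left(\left(-8\right) \left(-4\right)\right)^{2} = 32^{2} = 1024$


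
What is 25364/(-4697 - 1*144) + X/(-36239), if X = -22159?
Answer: -811894277/175432999 ≈ -4.6279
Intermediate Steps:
25364/(-4697 - 1*144) + X/(-36239) = 25364/(-4697 - 1*144) - 22159/(-36239) = 25364/(-4697 - 144) - 22159*(-1/36239) = 25364/(-4841) + 22159/36239 = 25364*(-1/4841) + 22159/36239 = -25364/4841 + 22159/36239 = -811894277/175432999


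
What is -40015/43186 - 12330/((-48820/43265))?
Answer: 3813897335/349063 ≈ 10926.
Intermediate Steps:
-40015/43186 - 12330/((-48820/43265)) = -40015*1/43186 - 12330/((-48820*1/43265)) = -265/286 - 12330/(-9764/8653) = -265/286 - 12330*(-8653/9764) = -265/286 + 53345745/4882 = 3813897335/349063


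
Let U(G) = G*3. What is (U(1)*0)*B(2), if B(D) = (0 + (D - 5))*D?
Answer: 0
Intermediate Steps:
B(D) = D*(-5 + D) (B(D) = (0 + (-5 + D))*D = (-5 + D)*D = D*(-5 + D))
U(G) = 3*G
(U(1)*0)*B(2) = ((3*1)*0)*(2*(-5 + 2)) = (3*0)*(2*(-3)) = 0*(-6) = 0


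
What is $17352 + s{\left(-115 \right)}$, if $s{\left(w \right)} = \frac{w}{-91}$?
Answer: $\frac{1579147}{91} \approx 17353.0$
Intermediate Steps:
$s{\left(w \right)} = - \frac{w}{91}$ ($s{\left(w \right)} = w \left(- \frac{1}{91}\right) = - \frac{w}{91}$)
$17352 + s{\left(-115 \right)} = 17352 - - \frac{115}{91} = 17352 + \frac{115}{91} = \frac{1579147}{91}$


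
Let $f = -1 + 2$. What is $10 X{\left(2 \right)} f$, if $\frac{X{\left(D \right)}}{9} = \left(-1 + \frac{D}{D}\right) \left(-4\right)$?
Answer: $0$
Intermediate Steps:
$f = 1$
$X{\left(D \right)} = 0$ ($X{\left(D \right)} = 9 \left(-1 + \frac{D}{D}\right) \left(-4\right) = 9 \left(-1 + 1\right) \left(-4\right) = 9 \cdot 0 \left(-4\right) = 9 \cdot 0 = 0$)
$10 X{\left(2 \right)} f = 10 \cdot 0 \cdot 1 = 0 \cdot 1 = 0$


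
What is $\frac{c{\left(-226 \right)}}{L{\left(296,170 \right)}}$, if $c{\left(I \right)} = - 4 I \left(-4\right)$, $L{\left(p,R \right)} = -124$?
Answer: $\frac{904}{31} \approx 29.161$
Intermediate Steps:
$c{\left(I \right)} = 16 I$
$\frac{c{\left(-226 \right)}}{L{\left(296,170 \right)}} = \frac{16 \left(-226\right)}{-124} = \left(-3616\right) \left(- \frac{1}{124}\right) = \frac{904}{31}$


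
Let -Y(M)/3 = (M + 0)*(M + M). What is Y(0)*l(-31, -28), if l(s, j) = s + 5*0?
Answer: 0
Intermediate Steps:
l(s, j) = s (l(s, j) = s + 0 = s)
Y(M) = -6*M**2 (Y(M) = -3*(M + 0)*(M + M) = -3*M*2*M = -6*M**2)
Y(0)*l(-31, -28) = -6*0**2*(-31) = -6*0*(-31) = 0*(-31) = 0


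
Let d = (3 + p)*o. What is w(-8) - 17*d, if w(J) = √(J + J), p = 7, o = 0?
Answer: 4*I ≈ 4.0*I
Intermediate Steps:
d = 0 (d = (3 + 7)*0 = 10*0 = 0)
w(J) = √2*√J (w(J) = √(2*J) = √2*√J)
w(-8) - 17*d = √2*√(-8) - 17*0 = √2*(2*I*√2) + 0 = 4*I + 0 = 4*I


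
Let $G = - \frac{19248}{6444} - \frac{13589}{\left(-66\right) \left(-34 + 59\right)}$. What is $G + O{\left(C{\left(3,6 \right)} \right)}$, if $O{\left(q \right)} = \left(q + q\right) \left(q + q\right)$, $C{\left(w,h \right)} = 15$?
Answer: $\frac{267365231}{295350} \approx 905.25$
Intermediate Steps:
$O{\left(q \right)} = 4 q^{2}$ ($O{\left(q \right)} = 2 q 2 q = 4 q^{2}$)
$G = \frac{1550231}{295350}$ ($G = \left(-19248\right) \frac{1}{6444} - \frac{13589}{\left(-66\right) 25} = - \frac{1604}{537} - \frac{13589}{-1650} = - \frac{1604}{537} - - \frac{13589}{1650} = - \frac{1604}{537} + \frac{13589}{1650} = \frac{1550231}{295350} \approx 5.2488$)
$G + O{\left(C{\left(3,6 \right)} \right)} = \frac{1550231}{295350} + 4 \cdot 15^{2} = \frac{1550231}{295350} + 4 \cdot 225 = \frac{1550231}{295350} + 900 = \frac{267365231}{295350}$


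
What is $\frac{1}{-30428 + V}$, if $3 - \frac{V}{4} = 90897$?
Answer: $- \frac{1}{394004} \approx -2.538 \cdot 10^{-6}$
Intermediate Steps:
$V = -363576$ ($V = 12 - 363588 = -363576$)
$\frac{1}{-30428 + V} = \frac{1}{-30428 - 363576} = \frac{1}{-394004} = - \frac{1}{394004}$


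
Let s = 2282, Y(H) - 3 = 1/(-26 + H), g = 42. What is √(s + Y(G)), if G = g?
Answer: √36561/4 ≈ 47.802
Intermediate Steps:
G = 42
Y(H) = 3 + 1/(-26 + H)
√(s + Y(G)) = √(2282 + (-77 + 3*42)/(-26 + 42)) = √(2282 + (-77 + 126)/16) = √(2282 + (1/16)*49) = √(2282 + 49/16) = √(36561/16) = √36561/4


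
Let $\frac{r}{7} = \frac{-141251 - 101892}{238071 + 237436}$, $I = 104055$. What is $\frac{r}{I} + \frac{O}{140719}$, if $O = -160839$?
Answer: $- \frac{1136910460934462}{994659805608045} \approx -1.143$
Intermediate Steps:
$r = - \frac{1702001}{475507}$ ($r = 7 \frac{-141251 - 101892}{238071 + 237436} = 7 \left(- \frac{243143}{475507}\right) = - \frac{1702001}{475507} \approx -3.5793$)
$\frac{r}{I} + \frac{O}{140719} = - \frac{1702001}{475507 \cdot 104055} - \frac{160839}{140719} = \left(- \frac{1702001}{475507}\right) \frac{1}{104055} - \frac{160839}{140719} = - \frac{243143}{7068411555} - \frac{160839}{140719} = - \frac{1136910460934462}{994659805608045}$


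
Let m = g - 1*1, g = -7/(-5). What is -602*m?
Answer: -1204/5 ≈ -240.80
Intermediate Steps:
g = 7/5 (g = -7*(-⅕) = 7/5 ≈ 1.4000)
m = ⅖ (m = 7/5 - 1*1 = 7/5 - 1 = ⅖ ≈ 0.40000)
-602*m = -602*⅖ = -1204/5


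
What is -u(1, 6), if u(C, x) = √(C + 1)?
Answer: -√2 ≈ -1.4142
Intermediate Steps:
u(C, x) = √(1 + C)
-u(1, 6) = -√(1 + 1) = -√2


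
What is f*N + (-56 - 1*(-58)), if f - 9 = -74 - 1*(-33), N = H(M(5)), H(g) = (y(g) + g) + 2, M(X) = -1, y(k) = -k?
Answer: -62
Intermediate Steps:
H(g) = 2 (H(g) = (-g + g) + 2 = 0 + 2 = 2)
N = 2
f = -32 (f = 9 + (-74 - 1*(-33)) = 9 + (-74 + 33) = 9 - 41 = -32)
f*N + (-56 - 1*(-58)) = -32*2 + (-56 - 1*(-58)) = -64 + (-56 + 58) = -64 + 2 = -62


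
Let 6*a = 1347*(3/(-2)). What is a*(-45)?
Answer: 60615/4 ≈ 15154.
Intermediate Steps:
a = -1347/4 (a = (1347*(3/(-2)))/6 = (1347*(3*(-½)))/6 = (1347*(-3/2))/6 = (⅙)*(-4041/2) = -1347/4 ≈ -336.75)
a*(-45) = -1347/4*(-45) = 60615/4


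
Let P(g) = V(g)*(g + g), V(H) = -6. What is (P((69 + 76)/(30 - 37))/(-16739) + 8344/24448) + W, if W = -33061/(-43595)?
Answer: 16934499512373/15610527593360 ≈ 1.0848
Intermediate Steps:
P(g) = -12*g (P(g) = -6*(g + g) = -12*g)
W = 33061/43595 (W = -33061*(-1/43595) = 33061/43595 ≈ 0.75837)
(P((69 + 76)/(30 - 37))/(-16739) + 8344/24448) + W = (-12*(69 + 76)/(30 - 37)/(-16739) + 8344/24448) + 33061/43595 = (-1740/(-7)*(-1/16739) + 8344*(1/24448)) + 33061/43595 = (-1740*(-1)/7*(-1/16739) + 1043/3056) + 33061/43595 = (-12*(-145/7)*(-1/16739) + 1043/3056) + 33061/43595 = ((1740/7)*(-1/16739) + 1043/3056) + 33061/43595 = (-1740/117173 + 1043/3056) + 33061/43595 = 116893999/358080688 + 33061/43595 = 16934499512373/15610527593360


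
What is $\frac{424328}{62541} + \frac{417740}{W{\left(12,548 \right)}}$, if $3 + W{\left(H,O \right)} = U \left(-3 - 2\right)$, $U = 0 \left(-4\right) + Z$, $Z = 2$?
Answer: $- \frac{26120361076}{813033} \approx -32127.0$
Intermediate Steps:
$U = 2$ ($U = 0 \left(-4\right) + 2 = 0 + 2 = 2$)
$W{\left(H,O \right)} = -13$ ($W{\left(H,O \right)} = -3 + 2 \left(-3 - 2\right) = -3 + 2 \left(-5\right) = -3 - 10 = -13$)
$\frac{424328}{62541} + \frac{417740}{W{\left(12,548 \right)}} = \frac{424328}{62541} + \frac{417740}{-13} = 424328 \cdot \frac{1}{62541} + 417740 \left(- \frac{1}{13}\right) = \frac{424328}{62541} - \frac{417740}{13} = - \frac{26120361076}{813033}$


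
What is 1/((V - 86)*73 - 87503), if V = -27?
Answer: -1/95752 ≈ -1.0444e-5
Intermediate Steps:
1/((V - 86)*73 - 87503) = 1/((-27 - 86)*73 - 87503) = 1/(-113*73 - 87503) = 1/(-8249 - 87503) = 1/(-95752) = -1/95752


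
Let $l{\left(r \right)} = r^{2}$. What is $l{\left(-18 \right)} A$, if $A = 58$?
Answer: $18792$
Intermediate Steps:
$l{\left(-18 \right)} A = \left(-18\right)^{2} \cdot 58 = 324 \cdot 58 = 18792$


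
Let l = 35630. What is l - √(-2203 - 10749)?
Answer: 35630 - 2*I*√3238 ≈ 35630.0 - 113.81*I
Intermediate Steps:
l - √(-2203 - 10749) = 35630 - √(-2203 - 10749) = 35630 - √(-12952) = 35630 - 2*I*√3238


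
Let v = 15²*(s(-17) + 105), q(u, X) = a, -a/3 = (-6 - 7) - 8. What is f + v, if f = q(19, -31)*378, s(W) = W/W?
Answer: 47664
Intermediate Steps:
s(W) = 1
a = 63 (a = -3*((-6 - 7) - 8) = -3*(-13 - 8) = -3*(-21) = 63)
q(u, X) = 63
v = 23850 (v = 15²*(1 + 105) = 225*106 = 23850)
f = 23814 (f = 63*378 = 23814)
f + v = 23814 + 23850 = 47664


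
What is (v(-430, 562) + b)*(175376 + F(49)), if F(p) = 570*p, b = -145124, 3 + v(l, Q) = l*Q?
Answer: -78636117822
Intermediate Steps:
v(l, Q) = -3 + Q*l (v(l, Q) = -3 + l*Q = -3 + Q*l)
(v(-430, 562) + b)*(175376 + F(49)) = ((-3 + 562*(-430)) - 145124)*(175376 + 570*49) = ((-3 - 241660) - 145124)*(175376 + 27930) = (-241663 - 145124)*203306 = -386787*203306 = -78636117822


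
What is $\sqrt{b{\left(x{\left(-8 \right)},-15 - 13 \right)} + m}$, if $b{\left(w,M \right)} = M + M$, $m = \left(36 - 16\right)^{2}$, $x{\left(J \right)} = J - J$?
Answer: $2 \sqrt{86} \approx 18.547$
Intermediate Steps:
$x{\left(J \right)} = 0$
$m = 400$ ($m = 20^{2} = 400$)
$b{\left(w,M \right)} = 2 M$
$\sqrt{b{\left(x{\left(-8 \right)},-15 - 13 \right)} + m} = \sqrt{2 \left(-15 - 13\right) + 400} = \sqrt{2 \left(-28\right) + 400} = \sqrt{-56 + 400} = \sqrt{344} = 2 \sqrt{86}$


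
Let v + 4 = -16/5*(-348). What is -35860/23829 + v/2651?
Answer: -343121008/315853395 ≈ -1.0863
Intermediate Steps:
v = 5548/5 (v = -4 - 16/5*(-348) = -4 + 5568/5 = 5548/5 ≈ 1109.6)
-35860/23829 + v/2651 = -35860/23829 + (5548/5)/2651 = -35860*1/23829 + (5548/5)*(1/2651) = -35860/23829 + 5548/13255 = -343121008/315853395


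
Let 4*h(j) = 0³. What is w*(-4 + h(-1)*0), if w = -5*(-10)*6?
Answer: -1200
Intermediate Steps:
w = 300 (w = 50*6 = 300)
h(j) = 0 (h(j) = (¼)*0³ = (¼)*0 = 0)
w*(-4 + h(-1)*0) = 300*(-4 + 0*0) = 300*(-4 + 0) = 300*(-4) = -1200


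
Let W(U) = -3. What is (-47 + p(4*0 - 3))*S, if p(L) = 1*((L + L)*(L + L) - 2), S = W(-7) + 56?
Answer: -689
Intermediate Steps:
S = 53 (S = -3 + 56 = 53)
p(L) = -2 + 4*L**2 (p(L) = 1*((2*L)*(2*L) - 2) = 1*(4*L**2 - 2) = 1*(-2 + 4*L**2) = -2 + 4*L**2)
(-47 + p(4*0 - 3))*S = (-47 + (-2 + 4*(4*0 - 3)**2))*53 = (-47 + (-2 + 4*(0 - 3)**2))*53 = (-47 + (-2 + 4*(-3)**2))*53 = (-47 + (-2 + 4*9))*53 = (-47 + (-2 + 36))*53 = (-47 + 34)*53 = -13*53 = -689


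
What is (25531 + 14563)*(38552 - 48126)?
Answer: -383859956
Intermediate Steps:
(25531 + 14563)*(38552 - 48126) = 40094*(-9574) = -383859956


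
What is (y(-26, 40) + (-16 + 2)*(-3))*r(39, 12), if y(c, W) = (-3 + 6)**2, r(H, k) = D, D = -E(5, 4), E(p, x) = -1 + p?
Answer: -204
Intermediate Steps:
D = -4 (D = -(-1 + 5) = -1*4 = -4)
r(H, k) = -4
y(c, W) = 9 (y(c, W) = 3**2 = 9)
(y(-26, 40) + (-16 + 2)*(-3))*r(39, 12) = (9 + (-16 + 2)*(-3))*(-4) = (9 - 14*(-3))*(-4) = (9 + 42)*(-4) = 51*(-4) = -204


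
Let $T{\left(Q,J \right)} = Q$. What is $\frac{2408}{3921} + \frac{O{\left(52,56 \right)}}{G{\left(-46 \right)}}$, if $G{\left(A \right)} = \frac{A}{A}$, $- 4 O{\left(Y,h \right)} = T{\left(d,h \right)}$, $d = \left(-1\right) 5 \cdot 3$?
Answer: $\frac{68447}{15684} \approx 4.3641$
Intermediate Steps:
$d = -15$ ($d = \left(-5\right) 3 = -15$)
$O{\left(Y,h \right)} = \frac{15}{4}$ ($O{\left(Y,h \right)} = \left(- \frac{1}{4}\right) \left(-15\right) = \frac{15}{4}$)
$G{\left(A \right)} = 1$
$\frac{2408}{3921} + \frac{O{\left(52,56 \right)}}{G{\left(-46 \right)}} = \frac{2408}{3921} + \frac{15}{4 \cdot 1} = 2408 \cdot \frac{1}{3921} + \frac{15}{4} \cdot 1 = \frac{2408}{3921} + \frac{15}{4} = \frac{68447}{15684}$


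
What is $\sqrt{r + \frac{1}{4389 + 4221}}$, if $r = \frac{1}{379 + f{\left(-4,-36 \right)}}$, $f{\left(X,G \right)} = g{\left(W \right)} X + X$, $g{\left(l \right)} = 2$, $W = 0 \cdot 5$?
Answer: $\frac{\sqrt{28366152990}}{3159870} \approx 0.0533$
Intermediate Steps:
$W = 0$
$f{\left(X,G \right)} = 3 X$ ($f{\left(X,G \right)} = 2 X + X = 3 X$)
$r = \frac{1}{367}$ ($r = \frac{1}{379 + 3 \left(-4\right)} = \frac{1}{379 - 12} = \frac{1}{367} \approx 0.0027248$)
$\sqrt{r + \frac{1}{4389 + 4221}} = \sqrt{\frac{1}{367} + \frac{1}{4389 + 4221}} = \sqrt{\frac{1}{367} + \frac{1}{8610}} = \sqrt{\frac{8977}{3159870}} = \frac{\sqrt{28366152990}}{3159870}$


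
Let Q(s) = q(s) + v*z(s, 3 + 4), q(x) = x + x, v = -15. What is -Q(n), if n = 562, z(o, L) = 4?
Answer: -1064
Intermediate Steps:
q(x) = 2*x
Q(s) = -60 + 2*s (Q(s) = 2*s - 15*4 = 2*s - 60 = -60 + 2*s)
-Q(n) = -(-60 + 2*562) = -(-60 + 1124) = -1*1064 = -1064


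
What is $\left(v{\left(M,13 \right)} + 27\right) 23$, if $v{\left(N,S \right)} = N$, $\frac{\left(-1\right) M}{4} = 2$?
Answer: $437$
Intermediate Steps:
$M = -8$ ($M = \left(-4\right) 2 = -8$)
$\left(v{\left(M,13 \right)} + 27\right) 23 = \left(-8 + 27\right) 23 = 19 \cdot 23 = 437$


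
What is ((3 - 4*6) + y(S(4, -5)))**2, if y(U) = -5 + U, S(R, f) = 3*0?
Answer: 676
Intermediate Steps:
S(R, f) = 0
((3 - 4*6) + y(S(4, -5)))**2 = ((3 - 4*6) + (-5 + 0))**2 = ((3 - 24) - 5)**2 = (-21 - 5)**2 = (-26)**2 = 676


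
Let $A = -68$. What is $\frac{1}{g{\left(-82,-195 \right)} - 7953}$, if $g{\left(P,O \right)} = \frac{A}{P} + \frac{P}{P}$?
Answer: $- \frac{41}{325998} \approx -0.00012577$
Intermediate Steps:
$g{\left(P,O \right)} = 1 - \frac{68}{P}$ ($g{\left(P,O \right)} = - \frac{68}{P} + \frac{P}{P} = - \frac{68}{P} + 1 = 1 - \frac{68}{P}$)
$\frac{1}{g{\left(-82,-195 \right)} - 7953} = \frac{1}{\frac{-68 - 82}{-82} - 7953} = \frac{1}{\left(- \frac{1}{82}\right) \left(-150\right) - 7953} = \frac{1}{\frac{75}{41} - 7953} = \frac{1}{- \frac{325998}{41}} = - \frac{41}{325998}$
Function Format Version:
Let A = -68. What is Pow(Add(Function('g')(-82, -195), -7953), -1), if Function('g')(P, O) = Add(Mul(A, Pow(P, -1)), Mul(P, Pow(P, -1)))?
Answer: Rational(-41, 325998) ≈ -0.00012577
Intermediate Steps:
Function('g')(P, O) = Add(1, Mul(-68, Pow(P, -1))) (Function('g')(P, O) = Add(Mul(-68, Pow(P, -1)), Mul(P, Pow(P, -1))) = Add(Mul(-68, Pow(P, -1)), 1) = Add(1, Mul(-68, Pow(P, -1))))
Pow(Add(Function('g')(-82, -195), -7953), -1) = Pow(Add(Mul(Pow(-82, -1), Add(-68, -82)), -7953), -1) = Pow(Add(Mul(Rational(-1, 82), -150), -7953), -1) = Pow(Add(Rational(75, 41), -7953), -1) = Pow(Rational(-325998, 41), -1) = Rational(-41, 325998)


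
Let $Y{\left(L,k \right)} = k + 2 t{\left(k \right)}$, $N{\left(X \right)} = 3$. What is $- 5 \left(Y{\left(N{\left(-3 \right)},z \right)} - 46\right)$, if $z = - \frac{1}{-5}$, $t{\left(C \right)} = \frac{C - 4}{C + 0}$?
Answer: $419$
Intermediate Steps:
$t{\left(C \right)} = \frac{-4 + C}{C}$
$z = \frac{1}{5}$ ($z = \left(-1\right) \left(- \frac{1}{5}\right) = \frac{1}{5} \approx 0.2$)
$Y{\left(L,k \right)} = k + \frac{2 \left(-4 + k\right)}{k}$ ($Y{\left(L,k \right)} = k + 2 \frac{-4 + k}{k} = k + \frac{2 \left(-4 + k\right)}{k}$)
$- 5 \left(Y{\left(N{\left(-3 \right)},z \right)} - 46\right) = - 5 \left(\left(2 + \frac{1}{5} - 8 \frac{1}{\frac{1}{5}}\right) - 46\right) = - 5 \left(\left(2 + \frac{1}{5} - 40\right) - 46\right) = - 5 \left(- \frac{189}{5} - 46\right) = \left(-5\right) \left(- \frac{419}{5}\right) = 419$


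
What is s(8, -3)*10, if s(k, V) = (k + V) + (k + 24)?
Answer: 370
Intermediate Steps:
s(k, V) = 24 + V + 2*k (s(k, V) = (V + k) + (24 + k) = 24 + V + 2*k)
s(8, -3)*10 = (24 - 3 + 2*8)*10 = (24 - 3 + 16)*10 = 37*10 = 370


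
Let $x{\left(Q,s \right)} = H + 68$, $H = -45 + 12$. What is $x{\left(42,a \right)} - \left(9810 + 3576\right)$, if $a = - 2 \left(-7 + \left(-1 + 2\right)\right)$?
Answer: $-13351$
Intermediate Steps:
$H = -33$
$a = 12$ ($a = - 2 \left(-7 + 1\right) = \left(-2\right) \left(-6\right) = 12$)
$x{\left(Q,s \right)} = 35$ ($x{\left(Q,s \right)} = -33 + 68 = 35$)
$x{\left(42,a \right)} - \left(9810 + 3576\right) = 35 - \left(9810 + 3576\right) = 35 - 13386 = -13351$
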